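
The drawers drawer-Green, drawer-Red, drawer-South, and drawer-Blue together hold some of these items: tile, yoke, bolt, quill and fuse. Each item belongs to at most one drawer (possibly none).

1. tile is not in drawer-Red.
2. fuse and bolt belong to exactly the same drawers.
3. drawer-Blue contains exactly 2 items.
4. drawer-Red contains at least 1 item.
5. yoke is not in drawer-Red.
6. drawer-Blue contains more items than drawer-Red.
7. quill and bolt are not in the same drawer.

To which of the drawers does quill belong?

quill: drawer-Red

From (1): tile ∉ drawer-Red.
From (5): yoke ∉ drawer-Red.
Suppose quill ∈ drawer-Green: no assignment then satisfies all the clues, so quill ∉ drawer-Green.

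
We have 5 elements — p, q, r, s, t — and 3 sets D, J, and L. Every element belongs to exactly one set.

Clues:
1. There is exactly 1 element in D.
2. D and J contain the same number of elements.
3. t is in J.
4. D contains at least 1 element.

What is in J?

J = {t}

From (3): t ∈ J.
Suppose p ∈ J: no assignment then satisfies all the clues, so p ∉ J.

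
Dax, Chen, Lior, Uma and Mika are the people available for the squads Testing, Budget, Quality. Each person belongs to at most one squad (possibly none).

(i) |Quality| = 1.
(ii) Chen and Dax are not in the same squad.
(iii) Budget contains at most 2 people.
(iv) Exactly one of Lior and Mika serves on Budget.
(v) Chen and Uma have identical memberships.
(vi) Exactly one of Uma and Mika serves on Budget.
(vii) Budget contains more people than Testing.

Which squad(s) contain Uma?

Uma: none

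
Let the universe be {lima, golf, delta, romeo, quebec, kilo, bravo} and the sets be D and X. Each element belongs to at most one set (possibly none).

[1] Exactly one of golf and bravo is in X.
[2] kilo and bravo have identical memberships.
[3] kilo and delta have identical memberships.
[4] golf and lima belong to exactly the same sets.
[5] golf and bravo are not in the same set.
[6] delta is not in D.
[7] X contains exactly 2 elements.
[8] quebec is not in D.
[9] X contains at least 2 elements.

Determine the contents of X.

X = {golf, lima}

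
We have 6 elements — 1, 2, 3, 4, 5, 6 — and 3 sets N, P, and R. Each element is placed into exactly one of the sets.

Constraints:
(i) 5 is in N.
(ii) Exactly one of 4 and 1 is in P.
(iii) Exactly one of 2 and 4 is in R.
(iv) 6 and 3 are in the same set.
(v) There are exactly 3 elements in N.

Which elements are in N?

N = {3, 5, 6}

From (i): 5 ∈ N.
Suppose 1 ∈ N: no assignment then satisfies all the clues, so 1 ∉ N.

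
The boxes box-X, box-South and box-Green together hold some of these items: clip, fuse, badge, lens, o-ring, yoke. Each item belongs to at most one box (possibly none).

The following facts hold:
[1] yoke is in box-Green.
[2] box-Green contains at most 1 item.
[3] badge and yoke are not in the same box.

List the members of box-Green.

box-Green = {yoke}

From (1): yoke ∈ box-Green.
(2): box-Green already has 1, so the rest are out.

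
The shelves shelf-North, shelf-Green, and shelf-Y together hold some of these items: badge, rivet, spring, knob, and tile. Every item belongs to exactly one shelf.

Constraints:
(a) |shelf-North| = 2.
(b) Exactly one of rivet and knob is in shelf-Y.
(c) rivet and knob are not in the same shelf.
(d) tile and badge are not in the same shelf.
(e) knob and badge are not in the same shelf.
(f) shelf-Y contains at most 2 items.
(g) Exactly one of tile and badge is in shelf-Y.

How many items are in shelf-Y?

2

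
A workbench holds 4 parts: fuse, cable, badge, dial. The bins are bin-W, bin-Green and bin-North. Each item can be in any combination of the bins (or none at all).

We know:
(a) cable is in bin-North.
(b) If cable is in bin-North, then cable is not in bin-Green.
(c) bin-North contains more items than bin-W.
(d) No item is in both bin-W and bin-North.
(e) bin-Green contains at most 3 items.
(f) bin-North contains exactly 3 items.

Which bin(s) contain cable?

From (a): cable ∈ bin-North.
(b): cable ∉ bin-Green.
(d) (disjoint): cable ∉ bin-W.

cable: bin-North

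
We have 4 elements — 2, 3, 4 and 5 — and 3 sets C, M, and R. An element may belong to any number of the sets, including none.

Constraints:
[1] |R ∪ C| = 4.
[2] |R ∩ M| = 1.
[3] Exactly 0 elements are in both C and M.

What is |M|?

1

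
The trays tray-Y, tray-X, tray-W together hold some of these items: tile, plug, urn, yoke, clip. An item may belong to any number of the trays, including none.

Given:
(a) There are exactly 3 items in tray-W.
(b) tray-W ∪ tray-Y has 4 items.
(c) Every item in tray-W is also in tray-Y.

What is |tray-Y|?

4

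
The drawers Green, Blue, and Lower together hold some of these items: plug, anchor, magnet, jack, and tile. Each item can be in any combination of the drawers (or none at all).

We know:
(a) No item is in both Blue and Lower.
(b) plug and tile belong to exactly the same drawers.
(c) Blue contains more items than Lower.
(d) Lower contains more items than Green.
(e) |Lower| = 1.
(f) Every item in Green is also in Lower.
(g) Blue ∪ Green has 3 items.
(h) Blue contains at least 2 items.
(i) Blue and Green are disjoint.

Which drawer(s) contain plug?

plug: Blue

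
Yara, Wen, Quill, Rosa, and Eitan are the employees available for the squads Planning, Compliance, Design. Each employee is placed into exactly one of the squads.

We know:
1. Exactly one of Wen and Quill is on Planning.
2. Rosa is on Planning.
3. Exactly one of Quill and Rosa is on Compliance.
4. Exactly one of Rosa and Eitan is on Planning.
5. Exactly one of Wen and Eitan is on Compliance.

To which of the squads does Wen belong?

Wen: Planning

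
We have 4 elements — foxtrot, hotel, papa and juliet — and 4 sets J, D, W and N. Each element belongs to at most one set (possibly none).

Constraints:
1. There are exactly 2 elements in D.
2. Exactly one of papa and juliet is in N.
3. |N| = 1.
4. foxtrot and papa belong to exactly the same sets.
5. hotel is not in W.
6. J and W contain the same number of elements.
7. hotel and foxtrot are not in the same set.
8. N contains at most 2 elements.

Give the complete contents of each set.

J = {}; D = {foxtrot, papa}; W = {}; N = {juliet}

From (5): hotel ∉ W.
Suppose foxtrot ∈ J: no assignment then satisfies all the clues, so foxtrot ∉ J.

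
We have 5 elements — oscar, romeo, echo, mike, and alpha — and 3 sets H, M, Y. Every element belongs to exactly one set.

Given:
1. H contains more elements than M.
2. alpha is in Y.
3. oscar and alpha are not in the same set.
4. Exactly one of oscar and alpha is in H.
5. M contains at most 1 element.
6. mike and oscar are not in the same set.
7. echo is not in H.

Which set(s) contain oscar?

oscar: H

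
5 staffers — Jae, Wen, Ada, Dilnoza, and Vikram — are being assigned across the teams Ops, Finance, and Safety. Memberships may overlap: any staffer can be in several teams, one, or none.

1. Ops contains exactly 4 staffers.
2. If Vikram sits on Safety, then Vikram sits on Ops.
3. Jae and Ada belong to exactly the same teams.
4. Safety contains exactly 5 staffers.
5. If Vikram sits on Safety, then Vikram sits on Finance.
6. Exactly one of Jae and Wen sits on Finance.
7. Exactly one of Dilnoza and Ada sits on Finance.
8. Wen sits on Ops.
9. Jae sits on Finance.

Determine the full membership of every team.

Ops = {Ada, Jae, Vikram, Wen}; Finance = {Ada, Jae, Vikram}; Safety = {Ada, Dilnoza, Jae, Vikram, Wen}

From (8): Wen ∈ Ops.
From (9): Jae ∈ Finance.
(3): Ada matches Jae: Ada ∈ Finance.
(4): only 5 candidates remain for Safety, so all are in.
(5): Vikram ∈ Finance.
(6) (exactly one): Wen ∉ Finance.
(7) (exactly one): Dilnoza ∉ Finance.
(2): Vikram ∈ Ops.
Suppose Jae ∉ Ops: no assignment then satisfies all the clues, so Jae ∈ Ops.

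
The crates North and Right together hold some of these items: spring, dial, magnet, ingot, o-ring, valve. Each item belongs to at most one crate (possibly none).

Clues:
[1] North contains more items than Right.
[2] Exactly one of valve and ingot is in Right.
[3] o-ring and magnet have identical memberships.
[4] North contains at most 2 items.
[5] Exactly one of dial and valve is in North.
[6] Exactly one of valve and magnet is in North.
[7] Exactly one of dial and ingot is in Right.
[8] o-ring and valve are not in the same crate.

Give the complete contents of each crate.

North = {spring, valve}; Right = {ingot}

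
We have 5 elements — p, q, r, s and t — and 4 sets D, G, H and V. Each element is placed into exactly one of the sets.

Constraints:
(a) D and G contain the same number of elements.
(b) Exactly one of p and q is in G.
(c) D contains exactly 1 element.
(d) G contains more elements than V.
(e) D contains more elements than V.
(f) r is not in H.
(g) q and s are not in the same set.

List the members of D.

D = {r}

From (f): r ∉ H.
Suppose p ∈ D: no assignment then satisfies all the clues, so p ∉ D.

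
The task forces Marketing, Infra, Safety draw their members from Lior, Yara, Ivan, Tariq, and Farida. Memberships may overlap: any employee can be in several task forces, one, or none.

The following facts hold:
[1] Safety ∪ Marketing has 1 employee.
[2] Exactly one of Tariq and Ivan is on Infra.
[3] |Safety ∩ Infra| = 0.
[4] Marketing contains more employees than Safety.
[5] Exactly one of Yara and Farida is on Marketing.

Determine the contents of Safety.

Safety = {}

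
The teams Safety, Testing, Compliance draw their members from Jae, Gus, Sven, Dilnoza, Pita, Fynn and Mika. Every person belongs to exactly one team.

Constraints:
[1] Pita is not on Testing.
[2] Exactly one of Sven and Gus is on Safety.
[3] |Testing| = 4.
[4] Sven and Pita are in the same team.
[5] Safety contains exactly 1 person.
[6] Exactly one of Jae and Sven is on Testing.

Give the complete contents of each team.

Safety = {Gus}; Testing = {Dilnoza, Fynn, Jae, Mika}; Compliance = {Pita, Sven}

From (1): Pita ∉ Testing.
(4): Sven matches Pita: Sven ∉ Testing.
(6) (exactly one): Jae ∈ Testing.
Suppose Gus ∉ Safety: no assignment then satisfies all the clues, so Gus ∈ Safety.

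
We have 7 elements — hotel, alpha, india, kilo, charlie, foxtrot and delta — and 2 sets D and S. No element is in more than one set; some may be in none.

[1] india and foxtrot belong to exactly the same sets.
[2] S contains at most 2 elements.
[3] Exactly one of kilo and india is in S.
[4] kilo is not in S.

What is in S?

From (4): kilo ∉ S.
(3) (exactly one): india ∈ S.
(1): foxtrot matches india: foxtrot ∉ D.
(1): foxtrot matches india: foxtrot ∈ S.
(2): S already has 2, so the rest are out.

S = {foxtrot, india}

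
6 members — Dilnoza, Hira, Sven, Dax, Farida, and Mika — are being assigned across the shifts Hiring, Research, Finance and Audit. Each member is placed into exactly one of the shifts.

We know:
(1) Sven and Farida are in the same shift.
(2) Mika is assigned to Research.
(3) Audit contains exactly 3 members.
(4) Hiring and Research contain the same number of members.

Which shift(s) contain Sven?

Sven: Audit

From (2): Mika ∈ Research.
Suppose Sven ∈ Hiring: no assignment then satisfies all the clues, so Sven ∉ Hiring.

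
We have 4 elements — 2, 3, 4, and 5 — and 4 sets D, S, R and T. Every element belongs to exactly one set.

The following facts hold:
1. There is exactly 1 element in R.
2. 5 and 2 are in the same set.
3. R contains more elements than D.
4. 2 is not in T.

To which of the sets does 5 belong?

5: S

From (4): 2 ∉ T.
(2): 5 matches 2: 5 ∉ T.
Suppose 5 ∈ D: no assignment then satisfies all the clues, so 5 ∉ D.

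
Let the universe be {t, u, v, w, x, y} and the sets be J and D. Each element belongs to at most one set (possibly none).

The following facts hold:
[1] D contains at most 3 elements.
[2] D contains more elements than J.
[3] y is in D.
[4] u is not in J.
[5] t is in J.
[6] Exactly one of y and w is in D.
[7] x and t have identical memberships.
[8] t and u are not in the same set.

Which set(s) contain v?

v: D

From (3): y ∈ D.
From (4): u ∉ J.
From (5): t ∈ J.
(6) (exactly one): w ∉ D.
(7): x matches t: x ∈ J.
Suppose v ∈ J: no assignment then satisfies all the clues, so v ∉ J.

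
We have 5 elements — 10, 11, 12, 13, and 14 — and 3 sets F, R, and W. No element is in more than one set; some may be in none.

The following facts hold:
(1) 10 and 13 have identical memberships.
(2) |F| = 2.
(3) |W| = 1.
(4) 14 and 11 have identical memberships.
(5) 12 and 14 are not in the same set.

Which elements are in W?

W = {12}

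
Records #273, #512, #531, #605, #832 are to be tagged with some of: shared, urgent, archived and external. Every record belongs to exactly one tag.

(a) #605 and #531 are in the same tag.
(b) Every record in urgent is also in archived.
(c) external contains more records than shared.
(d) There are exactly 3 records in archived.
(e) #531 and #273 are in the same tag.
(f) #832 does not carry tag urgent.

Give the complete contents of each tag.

shared = {}; urgent = {}; archived = {#273, #531, #605}; external = {#512, #832}

From (f): #832 ∉ urgent.
Suppose #273 ∈ shared: no assignment then satisfies all the clues, so #273 ∉ shared.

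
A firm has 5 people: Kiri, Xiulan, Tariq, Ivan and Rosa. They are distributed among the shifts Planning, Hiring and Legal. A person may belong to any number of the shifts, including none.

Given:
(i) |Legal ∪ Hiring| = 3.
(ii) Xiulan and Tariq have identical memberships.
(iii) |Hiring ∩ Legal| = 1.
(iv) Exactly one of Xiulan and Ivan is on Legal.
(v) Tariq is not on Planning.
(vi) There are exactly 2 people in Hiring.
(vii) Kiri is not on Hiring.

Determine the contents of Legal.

Legal = {Ivan, Kiri}

From (v): Tariq ∉ Planning.
From (vii): Kiri ∉ Hiring.
(ii): Xiulan matches Tariq: Xiulan ∉ Planning.
Suppose Kiri ∉ Legal: no assignment then satisfies all the clues, so Kiri ∈ Legal.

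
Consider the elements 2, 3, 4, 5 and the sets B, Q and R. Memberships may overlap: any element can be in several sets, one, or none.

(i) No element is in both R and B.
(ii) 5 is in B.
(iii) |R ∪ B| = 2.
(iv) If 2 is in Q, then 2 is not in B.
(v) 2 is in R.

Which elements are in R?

R = {2}

From (ii): 5 ∈ B.
From (v): 2 ∈ R.
(i) (disjoint): 2 ∉ B.
(i) (disjoint): 5 ∉ R.
Suppose 3 ∈ R: no assignment then satisfies all the clues, so 3 ∉ R.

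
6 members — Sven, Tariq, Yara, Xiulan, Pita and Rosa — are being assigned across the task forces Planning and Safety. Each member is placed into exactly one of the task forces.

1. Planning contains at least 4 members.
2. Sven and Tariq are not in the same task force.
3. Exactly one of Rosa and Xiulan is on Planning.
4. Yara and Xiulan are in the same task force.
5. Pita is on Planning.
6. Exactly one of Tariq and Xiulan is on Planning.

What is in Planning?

Planning = {Pita, Sven, Xiulan, Yara}

From (5): Pita ∈ Planning.
Suppose Sven ∉ Planning: no assignment then satisfies all the clues, so Sven ∈ Planning.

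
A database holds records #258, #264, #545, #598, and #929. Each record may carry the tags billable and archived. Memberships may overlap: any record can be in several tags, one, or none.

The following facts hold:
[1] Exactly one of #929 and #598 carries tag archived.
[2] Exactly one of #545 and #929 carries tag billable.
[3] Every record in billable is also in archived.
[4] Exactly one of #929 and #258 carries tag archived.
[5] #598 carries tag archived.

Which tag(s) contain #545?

#545: archived, billable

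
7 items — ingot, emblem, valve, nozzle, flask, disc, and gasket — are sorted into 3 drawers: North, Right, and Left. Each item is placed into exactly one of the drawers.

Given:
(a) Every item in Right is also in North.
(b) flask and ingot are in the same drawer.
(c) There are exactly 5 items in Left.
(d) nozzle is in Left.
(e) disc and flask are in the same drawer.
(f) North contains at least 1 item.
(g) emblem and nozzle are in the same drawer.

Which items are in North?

North = {gasket, valve}

From (d): nozzle ∈ Left.
(g): emblem matches nozzle: emblem ∉ North.
(g): emblem matches nozzle: emblem ∉ Right.
(g): emblem matches nozzle: emblem ∈ Left.
Suppose ingot ∈ North: no assignment then satisfies all the clues, so ingot ∉ North.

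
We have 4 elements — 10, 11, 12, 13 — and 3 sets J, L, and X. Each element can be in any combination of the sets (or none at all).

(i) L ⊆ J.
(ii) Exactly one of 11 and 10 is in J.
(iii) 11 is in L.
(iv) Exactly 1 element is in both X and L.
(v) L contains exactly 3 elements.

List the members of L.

From (iii): 11 ∈ L.
(i) with 11 ∈ L: 11 ∈ J.
(ii) (exactly one): 10 ∉ J.
(i) contrapositive: 10 ∉ L.
(v): only 3 candidates remain for L, so all are in.
(i) with 12 ∈ L: 12 ∈ J.
(i) with 13 ∈ L: 13 ∈ J.

L = {11, 12, 13}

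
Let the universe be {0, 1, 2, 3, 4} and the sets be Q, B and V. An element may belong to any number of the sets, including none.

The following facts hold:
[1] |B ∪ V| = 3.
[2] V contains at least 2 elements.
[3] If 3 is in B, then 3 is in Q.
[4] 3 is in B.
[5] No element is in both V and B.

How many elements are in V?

2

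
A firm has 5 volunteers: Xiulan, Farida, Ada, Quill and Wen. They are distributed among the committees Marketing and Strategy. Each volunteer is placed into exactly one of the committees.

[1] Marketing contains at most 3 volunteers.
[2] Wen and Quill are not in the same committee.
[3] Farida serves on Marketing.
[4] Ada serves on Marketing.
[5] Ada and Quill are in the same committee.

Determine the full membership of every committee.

From (3): Farida ∈ Marketing.
From (4): Ada ∈ Marketing.
(5): Quill matches Ada: Quill ∈ Marketing.
(1): Marketing already has 3, so the rest are out.
Only one committee left: Xiulan ∈ Strategy.
Only one committee left: Wen ∈ Strategy.

Marketing = {Ada, Farida, Quill}; Strategy = {Wen, Xiulan}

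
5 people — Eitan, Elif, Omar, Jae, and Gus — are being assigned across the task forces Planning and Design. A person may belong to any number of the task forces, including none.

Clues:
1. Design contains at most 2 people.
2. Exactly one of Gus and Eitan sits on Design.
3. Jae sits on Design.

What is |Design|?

2

From (3): Jae ∈ Design.
Suppose Elif ∈ Design: no assignment then satisfies all the clues, so Elif ∉ Design.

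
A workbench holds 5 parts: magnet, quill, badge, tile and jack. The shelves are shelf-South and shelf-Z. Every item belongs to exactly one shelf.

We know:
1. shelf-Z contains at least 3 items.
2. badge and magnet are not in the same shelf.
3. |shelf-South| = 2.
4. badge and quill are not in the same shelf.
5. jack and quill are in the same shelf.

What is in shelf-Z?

shelf-Z = {jack, magnet, quill}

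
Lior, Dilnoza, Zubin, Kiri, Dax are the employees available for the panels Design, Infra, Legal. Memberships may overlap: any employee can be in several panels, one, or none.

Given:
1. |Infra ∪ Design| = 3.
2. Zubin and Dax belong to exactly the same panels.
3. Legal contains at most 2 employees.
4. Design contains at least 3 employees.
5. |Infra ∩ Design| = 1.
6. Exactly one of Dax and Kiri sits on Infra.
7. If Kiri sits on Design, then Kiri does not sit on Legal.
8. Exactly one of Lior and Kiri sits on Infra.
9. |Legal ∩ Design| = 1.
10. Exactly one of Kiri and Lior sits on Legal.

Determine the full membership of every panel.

Design = {Dilnoza, Kiri, Lior}; Infra = {Kiri}; Legal = {Lior}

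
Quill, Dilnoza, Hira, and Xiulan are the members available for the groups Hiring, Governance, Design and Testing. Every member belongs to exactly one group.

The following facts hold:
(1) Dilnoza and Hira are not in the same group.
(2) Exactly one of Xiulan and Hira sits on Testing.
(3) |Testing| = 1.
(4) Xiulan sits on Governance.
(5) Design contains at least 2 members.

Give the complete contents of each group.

From (4): Xiulan ∈ Governance.
(2) (exactly one): Hira ∈ Testing.
(3): Testing already has 1, so the rest are out.
(5): only 2 candidates remain for Design, so all are in.

Hiring = {}; Governance = {Xiulan}; Design = {Dilnoza, Quill}; Testing = {Hira}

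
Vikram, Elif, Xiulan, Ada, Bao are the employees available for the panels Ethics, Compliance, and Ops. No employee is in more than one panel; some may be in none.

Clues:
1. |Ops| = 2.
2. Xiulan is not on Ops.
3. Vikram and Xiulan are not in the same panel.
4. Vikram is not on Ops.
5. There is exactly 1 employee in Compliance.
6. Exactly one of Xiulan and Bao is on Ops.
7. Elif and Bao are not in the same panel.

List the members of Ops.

From (2): Xiulan ∉ Ops.
From (4): Vikram ∉ Ops.
(6) (exactly one): Bao ∈ Ops.
(7): Elif ∉ Ops.
(1): only 2 candidates remain for Ops, so all are in.

Ops = {Ada, Bao}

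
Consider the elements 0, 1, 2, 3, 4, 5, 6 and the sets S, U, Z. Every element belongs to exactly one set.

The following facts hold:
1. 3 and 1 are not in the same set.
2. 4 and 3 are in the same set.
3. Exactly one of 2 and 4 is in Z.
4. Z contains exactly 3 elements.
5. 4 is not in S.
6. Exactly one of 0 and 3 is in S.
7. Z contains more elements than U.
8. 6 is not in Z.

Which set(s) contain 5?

5: Z

From (5): 4 ∉ S.
From (8): 6 ∉ Z.
(2): 3 matches 4: 3 ∉ S.
(6) (exactly one): 0 ∈ S.
Suppose 5 ∈ S: no assignment then satisfies all the clues, so 5 ∉ S.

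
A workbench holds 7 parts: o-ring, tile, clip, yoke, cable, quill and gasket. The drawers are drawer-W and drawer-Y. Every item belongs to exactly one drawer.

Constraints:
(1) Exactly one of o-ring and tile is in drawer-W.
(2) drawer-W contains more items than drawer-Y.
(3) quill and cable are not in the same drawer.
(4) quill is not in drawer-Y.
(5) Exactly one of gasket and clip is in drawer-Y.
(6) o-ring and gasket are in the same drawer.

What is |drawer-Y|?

3

From (4): quill ∉ drawer-Y.
Only one drawer left: quill ∈ drawer-W.
(3): cable ∉ drawer-W.
Only one drawer left: cable ∈ drawer-Y.
Suppose yoke ∉ drawer-W: no assignment then satisfies all the clues, so yoke ∈ drawer-W.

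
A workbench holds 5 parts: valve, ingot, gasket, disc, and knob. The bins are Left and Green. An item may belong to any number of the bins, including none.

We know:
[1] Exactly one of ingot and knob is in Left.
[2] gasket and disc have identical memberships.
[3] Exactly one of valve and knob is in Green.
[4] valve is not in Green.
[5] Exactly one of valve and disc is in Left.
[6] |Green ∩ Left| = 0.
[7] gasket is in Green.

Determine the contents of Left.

Left = {ingot, valve}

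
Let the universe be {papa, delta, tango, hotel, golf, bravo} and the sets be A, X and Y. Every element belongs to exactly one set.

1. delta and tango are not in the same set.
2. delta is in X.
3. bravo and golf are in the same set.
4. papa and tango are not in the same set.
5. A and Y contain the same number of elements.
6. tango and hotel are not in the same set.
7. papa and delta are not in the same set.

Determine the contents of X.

X = {bravo, delta, golf, hotel}

From (2): delta ∈ X.
(1): tango ∉ X.
(7): papa ∉ X.
Suppose hotel ∉ X: no assignment then satisfies all the clues, so hotel ∈ X.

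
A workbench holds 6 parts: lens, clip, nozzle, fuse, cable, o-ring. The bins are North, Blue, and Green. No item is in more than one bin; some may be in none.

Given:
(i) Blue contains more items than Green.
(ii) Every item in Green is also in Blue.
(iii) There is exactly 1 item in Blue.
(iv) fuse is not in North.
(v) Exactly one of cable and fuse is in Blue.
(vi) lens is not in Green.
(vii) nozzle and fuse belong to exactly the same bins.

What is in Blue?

Blue = {cable}

From (iv): fuse ∉ North.
From (vi): lens ∉ Green.
(vii): nozzle matches fuse: nozzle ∉ North.
Suppose lens ∈ Blue: no assignment then satisfies all the clues, so lens ∉ Blue.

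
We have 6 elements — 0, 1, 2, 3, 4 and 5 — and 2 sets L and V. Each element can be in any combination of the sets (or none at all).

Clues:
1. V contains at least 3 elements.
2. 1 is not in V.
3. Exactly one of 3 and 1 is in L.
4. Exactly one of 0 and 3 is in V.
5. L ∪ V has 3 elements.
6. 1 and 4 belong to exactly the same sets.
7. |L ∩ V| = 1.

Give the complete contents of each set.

From (2): 1 ∉ V.
(6): 4 matches 1: 4 ∉ V.
Suppose 0 ∈ L: no assignment then satisfies all the clues, so 0 ∉ L.

L = {3}; V = {2, 3, 5}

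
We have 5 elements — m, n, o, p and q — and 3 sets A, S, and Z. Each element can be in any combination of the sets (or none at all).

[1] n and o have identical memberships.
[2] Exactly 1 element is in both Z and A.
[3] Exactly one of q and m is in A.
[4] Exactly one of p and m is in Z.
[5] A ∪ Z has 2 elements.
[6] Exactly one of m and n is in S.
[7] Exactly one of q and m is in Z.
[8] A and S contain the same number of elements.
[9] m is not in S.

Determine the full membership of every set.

From (9): m ∉ S.
(6) (exactly one): n ∈ S.
(1): o matches n: o ∈ S.
Suppose m ∉ A: no assignment then satisfies all the clues, so m ∈ A.

A = {m, p}; S = {n, o}; Z = {m}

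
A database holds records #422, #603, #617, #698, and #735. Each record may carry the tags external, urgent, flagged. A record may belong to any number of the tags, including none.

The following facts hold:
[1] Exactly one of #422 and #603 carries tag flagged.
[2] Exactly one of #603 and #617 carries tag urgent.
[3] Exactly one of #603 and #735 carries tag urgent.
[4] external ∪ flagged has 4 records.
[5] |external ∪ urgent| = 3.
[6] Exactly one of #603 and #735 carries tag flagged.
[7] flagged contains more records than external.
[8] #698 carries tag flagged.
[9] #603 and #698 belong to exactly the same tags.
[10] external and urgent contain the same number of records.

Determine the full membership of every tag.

external = {#422, #617}; urgent = {#617, #735}; flagged = {#603, #617, #698}

From (8): #698 ∈ flagged.
(9): #603 matches #698: #603 ∈ flagged.
(1) (exactly one): #422 ∉ flagged.
(6) (exactly one): #735 ∉ flagged.
Suppose #422 ∉ external: no assignment then satisfies all the clues, so #422 ∈ external.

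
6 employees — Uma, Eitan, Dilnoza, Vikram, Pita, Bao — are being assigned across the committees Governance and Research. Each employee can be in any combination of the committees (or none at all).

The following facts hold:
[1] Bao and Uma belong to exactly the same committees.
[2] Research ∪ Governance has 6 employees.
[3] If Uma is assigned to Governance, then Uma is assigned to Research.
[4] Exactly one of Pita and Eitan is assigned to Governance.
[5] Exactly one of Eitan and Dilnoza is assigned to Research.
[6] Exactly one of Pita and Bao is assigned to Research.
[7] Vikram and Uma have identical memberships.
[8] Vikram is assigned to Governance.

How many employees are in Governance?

5

From (8): Vikram ∈ Governance.
(7): Uma matches Vikram: Uma ∈ Governance.
(1): Bao matches Uma: Bao ∈ Governance.
(3): Uma ∈ Research.
(7): Vikram matches Uma: Vikram ∈ Research.
(1): Bao matches Uma: Bao ∈ Research.
(6) (exactly one): Pita ∉ Research.
Suppose Eitan ∈ Governance: no assignment then satisfies all the clues, so Eitan ∉ Governance.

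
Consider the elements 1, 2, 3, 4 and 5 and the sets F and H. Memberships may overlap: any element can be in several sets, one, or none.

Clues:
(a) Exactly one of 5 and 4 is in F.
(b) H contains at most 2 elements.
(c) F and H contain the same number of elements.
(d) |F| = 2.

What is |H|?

2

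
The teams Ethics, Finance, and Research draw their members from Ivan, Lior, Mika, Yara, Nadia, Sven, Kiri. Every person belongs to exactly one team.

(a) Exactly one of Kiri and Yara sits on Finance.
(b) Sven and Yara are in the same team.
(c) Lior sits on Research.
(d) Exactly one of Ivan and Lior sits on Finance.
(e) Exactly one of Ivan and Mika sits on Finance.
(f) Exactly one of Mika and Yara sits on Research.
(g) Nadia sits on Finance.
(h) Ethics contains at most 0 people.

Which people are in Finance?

From (c): Lior ∈ Research.
From (g): Nadia ∈ Finance.
(d) (exactly one): Ivan ∈ Finance.
(e) (exactly one): Mika ∉ Finance.
(h): Ethics already has 0, so the rest are out.
Only one team left: Mika ∈ Research.
(f) (exactly one): Yara ∉ Research.
Only one team left: Yara ∈ Finance.
(a) (exactly one): Kiri ∉ Finance.
(b): Sven matches Yara: Sven ∈ Finance.
Only one team left: Kiri ∈ Research.

Finance = {Ivan, Nadia, Sven, Yara}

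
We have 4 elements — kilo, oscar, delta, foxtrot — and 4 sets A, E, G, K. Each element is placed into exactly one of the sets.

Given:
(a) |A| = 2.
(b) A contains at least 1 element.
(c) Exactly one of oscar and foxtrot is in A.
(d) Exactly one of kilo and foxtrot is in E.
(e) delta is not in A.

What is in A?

A = {kilo, oscar}

From (e): delta ∉ A.
Suppose kilo ∉ A: no assignment then satisfies all the clues, so kilo ∈ A.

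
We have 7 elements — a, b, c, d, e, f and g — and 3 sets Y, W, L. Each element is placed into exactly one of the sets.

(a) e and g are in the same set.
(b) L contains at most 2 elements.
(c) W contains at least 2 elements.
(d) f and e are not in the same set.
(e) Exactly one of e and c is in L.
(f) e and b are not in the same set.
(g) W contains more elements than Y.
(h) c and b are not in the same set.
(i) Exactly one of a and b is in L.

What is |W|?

3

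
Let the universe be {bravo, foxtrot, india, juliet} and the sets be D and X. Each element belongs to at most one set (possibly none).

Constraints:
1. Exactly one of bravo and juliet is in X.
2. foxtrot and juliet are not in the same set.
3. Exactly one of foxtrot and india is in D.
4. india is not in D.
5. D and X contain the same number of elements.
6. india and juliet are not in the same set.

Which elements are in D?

From (4): india ∉ D.
(3) (exactly one): foxtrot ∈ D.
(2): juliet ∉ D.
Suppose bravo ∈ D: no assignment then satisfies all the clues, so bravo ∉ D.

D = {foxtrot}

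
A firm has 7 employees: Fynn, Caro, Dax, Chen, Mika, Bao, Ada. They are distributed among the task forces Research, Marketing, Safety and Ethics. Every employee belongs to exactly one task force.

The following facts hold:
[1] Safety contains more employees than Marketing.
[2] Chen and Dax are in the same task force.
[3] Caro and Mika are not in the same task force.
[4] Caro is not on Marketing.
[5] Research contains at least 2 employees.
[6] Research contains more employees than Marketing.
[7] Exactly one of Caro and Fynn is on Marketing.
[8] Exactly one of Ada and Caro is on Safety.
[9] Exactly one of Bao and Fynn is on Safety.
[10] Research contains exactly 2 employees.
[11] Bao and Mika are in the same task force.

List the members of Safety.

Safety = {Ada, Bao, Mika}

From (4): Caro ∉ Marketing.
(7) (exactly one): Fynn ∈ Marketing.
(9) (exactly one): Bao ∈ Safety.
(11): Mika matches Bao: Mika ∉ Research.
(11): Mika matches Bao: Mika ∉ Marketing.
(11): Mika matches Bao: Mika ∈ Safety.
(3): Caro ∉ Safety.
(8) (exactly one): Ada ∈ Safety.
Suppose Dax ∈ Safety: no assignment then satisfies all the clues, so Dax ∉ Safety.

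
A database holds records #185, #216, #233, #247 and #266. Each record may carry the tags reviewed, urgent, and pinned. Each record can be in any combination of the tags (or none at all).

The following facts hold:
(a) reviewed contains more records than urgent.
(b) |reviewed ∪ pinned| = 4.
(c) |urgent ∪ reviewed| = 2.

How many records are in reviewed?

2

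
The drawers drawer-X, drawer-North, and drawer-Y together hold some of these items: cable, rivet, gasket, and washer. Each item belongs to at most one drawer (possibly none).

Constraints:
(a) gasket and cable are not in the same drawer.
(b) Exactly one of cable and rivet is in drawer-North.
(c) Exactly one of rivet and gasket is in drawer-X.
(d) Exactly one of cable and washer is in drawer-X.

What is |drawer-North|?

1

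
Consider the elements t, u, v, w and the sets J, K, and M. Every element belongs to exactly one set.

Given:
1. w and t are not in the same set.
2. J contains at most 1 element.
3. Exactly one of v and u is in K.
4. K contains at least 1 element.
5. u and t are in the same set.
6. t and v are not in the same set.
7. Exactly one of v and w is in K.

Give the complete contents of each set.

J = {w}; K = {v}; M = {t, u}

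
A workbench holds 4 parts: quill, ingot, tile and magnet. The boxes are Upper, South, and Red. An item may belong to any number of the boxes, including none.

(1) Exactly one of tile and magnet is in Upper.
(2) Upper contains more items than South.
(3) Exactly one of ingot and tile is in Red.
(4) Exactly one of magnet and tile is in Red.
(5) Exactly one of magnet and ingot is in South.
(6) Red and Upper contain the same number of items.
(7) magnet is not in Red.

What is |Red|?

From (7): magnet ∉ Red.
(4) (exactly one): tile ∈ Red.
(3) (exactly one): ingot ∉ Red.
Suppose quill ∈ South: no assignment then satisfies all the clues, so quill ∉ South.

2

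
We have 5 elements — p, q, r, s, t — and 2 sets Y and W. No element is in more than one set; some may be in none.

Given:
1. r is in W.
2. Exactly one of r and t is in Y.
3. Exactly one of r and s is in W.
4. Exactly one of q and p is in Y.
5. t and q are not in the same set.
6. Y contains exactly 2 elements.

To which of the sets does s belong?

From (1): r ∈ W.
(2) (exactly one): t ∈ Y.
(3) (exactly one): s ∉ W.
(5): q ∉ Y.
(4) (exactly one): p ∈ Y.
(6): Y already has 2, so the rest are out.

s: none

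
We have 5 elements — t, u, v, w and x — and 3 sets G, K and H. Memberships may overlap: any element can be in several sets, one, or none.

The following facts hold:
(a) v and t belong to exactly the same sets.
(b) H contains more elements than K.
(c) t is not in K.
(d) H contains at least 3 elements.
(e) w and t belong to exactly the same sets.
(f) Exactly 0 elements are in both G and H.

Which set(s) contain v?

v: H

From (c): t ∉ K.
(a): v matches t: v ∉ K.
(e): w matches t: w ∉ K.
Suppose v ∈ G: no assignment then satisfies all the clues, so v ∉ G.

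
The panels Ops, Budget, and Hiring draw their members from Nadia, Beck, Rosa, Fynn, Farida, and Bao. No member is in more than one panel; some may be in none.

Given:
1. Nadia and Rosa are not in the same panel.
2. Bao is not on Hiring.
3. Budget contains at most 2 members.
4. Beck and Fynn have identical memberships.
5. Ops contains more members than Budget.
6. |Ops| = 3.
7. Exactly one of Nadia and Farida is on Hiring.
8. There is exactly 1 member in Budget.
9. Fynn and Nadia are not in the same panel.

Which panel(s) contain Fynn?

From (2): Bao ∉ Hiring.
Suppose Fynn ∉ Ops: no assignment then satisfies all the clues, so Fynn ∈ Ops.

Fynn: Ops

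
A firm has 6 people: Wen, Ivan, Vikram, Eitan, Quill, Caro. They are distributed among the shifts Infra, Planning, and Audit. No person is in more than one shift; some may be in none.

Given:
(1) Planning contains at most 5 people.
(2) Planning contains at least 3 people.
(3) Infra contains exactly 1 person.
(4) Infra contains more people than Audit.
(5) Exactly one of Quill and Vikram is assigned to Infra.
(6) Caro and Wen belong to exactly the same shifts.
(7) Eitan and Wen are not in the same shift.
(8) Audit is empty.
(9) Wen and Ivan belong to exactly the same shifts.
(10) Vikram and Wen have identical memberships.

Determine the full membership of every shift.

Infra = {Quill}; Planning = {Caro, Ivan, Vikram, Wen}; Audit = {}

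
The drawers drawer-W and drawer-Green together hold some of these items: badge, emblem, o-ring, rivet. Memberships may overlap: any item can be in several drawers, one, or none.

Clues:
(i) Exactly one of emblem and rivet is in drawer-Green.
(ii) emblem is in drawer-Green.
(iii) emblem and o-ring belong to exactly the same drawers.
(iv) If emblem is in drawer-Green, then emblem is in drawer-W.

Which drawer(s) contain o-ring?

From (ii): emblem ∈ drawer-Green.
(i) (exactly one): rivet ∉ drawer-Green.
(iii): o-ring matches emblem: o-ring ∈ drawer-Green.
(iv): emblem ∈ drawer-W.
(iii): o-ring matches emblem: o-ring ∈ drawer-W.

o-ring: drawer-Green, drawer-W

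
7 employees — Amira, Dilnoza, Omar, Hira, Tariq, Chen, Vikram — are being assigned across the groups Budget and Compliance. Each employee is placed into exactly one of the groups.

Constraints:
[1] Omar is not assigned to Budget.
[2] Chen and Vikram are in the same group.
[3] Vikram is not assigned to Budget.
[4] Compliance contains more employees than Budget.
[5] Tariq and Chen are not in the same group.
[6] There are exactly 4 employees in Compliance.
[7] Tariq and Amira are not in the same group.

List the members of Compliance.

From (1): Omar ∉ Budget.
From (3): Vikram ∉ Budget.
(2): Chen matches Vikram: Chen ∉ Budget.
Only one group left: Omar ∈ Compliance.
Only one group left: Chen ∈ Compliance.
Only one group left: Vikram ∈ Compliance.
(5): Tariq ∉ Compliance.
Only one group left: Tariq ∈ Budget.
(7): Amira ∉ Budget.
Only one group left: Amira ∈ Compliance.
(6): Compliance already has 4, so the rest are out.
Only one group left: Hira ∈ Budget.

Compliance = {Amira, Chen, Omar, Vikram}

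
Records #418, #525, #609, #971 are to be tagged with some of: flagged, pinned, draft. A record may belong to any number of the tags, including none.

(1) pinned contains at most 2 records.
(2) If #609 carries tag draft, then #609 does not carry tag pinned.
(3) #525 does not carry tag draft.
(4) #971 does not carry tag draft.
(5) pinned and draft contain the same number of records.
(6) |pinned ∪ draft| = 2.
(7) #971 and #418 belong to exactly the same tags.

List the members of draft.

draft = {#609}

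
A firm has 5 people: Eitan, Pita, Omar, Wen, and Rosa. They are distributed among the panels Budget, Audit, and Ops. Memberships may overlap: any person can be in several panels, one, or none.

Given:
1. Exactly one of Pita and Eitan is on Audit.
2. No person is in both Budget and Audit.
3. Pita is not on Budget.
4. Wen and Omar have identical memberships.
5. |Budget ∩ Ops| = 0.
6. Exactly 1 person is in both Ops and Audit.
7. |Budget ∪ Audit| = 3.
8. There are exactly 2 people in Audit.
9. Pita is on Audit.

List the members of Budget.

Budget = {Eitan}

From (3): Pita ∉ Budget.
From (9): Pita ∈ Audit.
(1) (exactly one): Eitan ∉ Audit.
Suppose Eitan ∉ Budget: no assignment then satisfies all the clues, so Eitan ∈ Budget.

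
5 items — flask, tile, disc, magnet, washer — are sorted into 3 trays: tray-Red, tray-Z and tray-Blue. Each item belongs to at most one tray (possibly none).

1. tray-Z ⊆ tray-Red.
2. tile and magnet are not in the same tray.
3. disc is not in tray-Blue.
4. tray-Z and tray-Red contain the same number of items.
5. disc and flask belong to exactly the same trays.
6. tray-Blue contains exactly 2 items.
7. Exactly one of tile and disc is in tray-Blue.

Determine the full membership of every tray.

tray-Red = {}; tray-Z = {}; tray-Blue = {tile, washer}

From (3): disc ∉ tray-Blue.
(5): flask matches disc: flask ∉ tray-Blue.
(7) (exactly one): tile ∈ tray-Blue.
(2): magnet ∉ tray-Blue.
(6): only 2 candidates remain for tray-Blue, so all are in.
Suppose flask ∈ tray-Red: no assignment then satisfies all the clues, so flask ∉ tray-Red.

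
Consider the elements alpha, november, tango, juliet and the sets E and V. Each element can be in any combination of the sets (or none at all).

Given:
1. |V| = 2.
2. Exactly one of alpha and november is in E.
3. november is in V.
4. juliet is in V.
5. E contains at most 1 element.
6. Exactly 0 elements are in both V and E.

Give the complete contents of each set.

E = {alpha}; V = {juliet, november}

From (3): november ∈ V.
From (4): juliet ∈ V.
(1): V already has 2, so the rest are out.
Suppose alpha ∉ E: no assignment then satisfies all the clues, so alpha ∈ E.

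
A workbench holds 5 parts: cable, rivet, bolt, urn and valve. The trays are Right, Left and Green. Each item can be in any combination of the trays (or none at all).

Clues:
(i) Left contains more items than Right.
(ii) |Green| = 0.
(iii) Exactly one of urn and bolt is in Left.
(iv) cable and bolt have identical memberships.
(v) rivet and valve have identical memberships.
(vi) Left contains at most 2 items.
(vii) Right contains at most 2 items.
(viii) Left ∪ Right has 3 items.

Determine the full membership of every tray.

Right = {urn}; Left = {bolt, cable}; Green = {}

(ii): Green already has 0, so the rest are out.
Suppose cable ∈ Right: no assignment then satisfies all the clues, so cable ∉ Right.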